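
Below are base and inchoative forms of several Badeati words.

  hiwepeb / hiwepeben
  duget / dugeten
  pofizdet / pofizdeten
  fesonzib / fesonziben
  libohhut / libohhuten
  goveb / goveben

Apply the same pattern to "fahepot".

fahepoten

Every pair shown (hiwepeb → hiwepeben, duget → dugeten, pofizdet → pofizdeten, …) follows the same rule: add -en.
So fahepot → fahepoten.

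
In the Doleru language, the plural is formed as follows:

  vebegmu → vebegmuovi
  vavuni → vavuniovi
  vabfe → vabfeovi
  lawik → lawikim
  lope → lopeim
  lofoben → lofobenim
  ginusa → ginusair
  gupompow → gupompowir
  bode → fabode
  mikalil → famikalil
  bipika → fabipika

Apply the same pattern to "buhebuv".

vabfe and lope both end in -e yet inflect differently (vabfeovi, lopeim), so the final letter is not what conditions the rule; the first letter is.
"buhebuv" begins with b-. The stems beginning with b- (bode → fabode, bipika → fabipika) add the prefix fa-.
So buhebuv → fabuhebuv.

fabuhebuv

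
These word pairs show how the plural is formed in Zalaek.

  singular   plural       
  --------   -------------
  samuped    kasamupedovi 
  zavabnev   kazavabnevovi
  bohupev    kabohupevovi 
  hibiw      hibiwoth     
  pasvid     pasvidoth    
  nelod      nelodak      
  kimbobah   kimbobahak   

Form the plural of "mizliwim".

mizliwimoth

"mizliwim" has last vowel 'i'. The stems whose last vowel is 'i' (hibiw → hibiwoth, pasvid → pasvidoth) add -oth.
The other patterns: stems whose last vowel is 'e' add ka- … -ovi around the stem; stems whose last vowel is 'a' or 'o' add -ak.
So mizliwim → mizliwimoth.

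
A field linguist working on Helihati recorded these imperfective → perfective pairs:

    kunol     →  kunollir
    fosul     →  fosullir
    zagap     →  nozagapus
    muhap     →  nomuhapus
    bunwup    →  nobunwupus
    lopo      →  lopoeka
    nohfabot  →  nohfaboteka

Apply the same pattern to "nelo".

fosul and bunwup both have last vowel 'u' yet inflect differently (fosullir, nobunwupus), so the last vowel is not what conditions the rule; the final letter is.
"nelo" ends in -o. The one such stem in the data (lopo → lopoeka) adds -eka, so the same rule applies.
So nelo → neloeka.

neloeka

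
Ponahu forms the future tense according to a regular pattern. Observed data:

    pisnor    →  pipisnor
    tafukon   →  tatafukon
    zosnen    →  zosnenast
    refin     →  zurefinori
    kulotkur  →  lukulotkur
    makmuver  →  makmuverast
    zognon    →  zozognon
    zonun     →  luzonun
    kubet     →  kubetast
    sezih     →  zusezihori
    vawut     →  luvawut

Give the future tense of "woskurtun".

tafukon and refin both end in -n yet inflect differently (tatafukon, zurefinori), so the final letter is not what conditions the rule; the last vowel is.
"woskurtun" has last vowel 'u'. The stems whose last vowel is 'u' (vawut → luvawut, kulotkur → lukulotkur, zonun → luzonun) add the prefix lu-.
The other patterns: stems whose last vowel is 'o' repeat the first consonant+vowel as a prefix; stems whose last vowel is 'i' add zu- … -ori around the stem; stems whose last vowel is 'e' add -ast.
So woskurtun → luwoskurtun.

luwoskurtun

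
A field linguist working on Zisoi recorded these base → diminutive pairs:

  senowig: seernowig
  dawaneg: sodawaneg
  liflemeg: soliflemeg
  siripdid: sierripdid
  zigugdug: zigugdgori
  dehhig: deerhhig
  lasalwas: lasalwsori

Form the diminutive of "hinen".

sohinen

"hinen" has last vowel 'e'. The stems whose last vowel is 'e' (dawaneg → sodawaneg, liflemeg → soliflemeg) add the prefix so-.
So hinen → sohinen.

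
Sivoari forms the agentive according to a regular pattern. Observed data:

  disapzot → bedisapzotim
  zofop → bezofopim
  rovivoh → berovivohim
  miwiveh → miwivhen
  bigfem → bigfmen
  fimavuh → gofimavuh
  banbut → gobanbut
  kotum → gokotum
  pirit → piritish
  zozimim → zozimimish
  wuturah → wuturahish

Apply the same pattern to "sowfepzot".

rovivoh and miwiveh both end in -h yet inflect differently (berovivohim, miwivhen), so the final letter is not what conditions the rule; the last vowel is.
"sowfepzot" has last vowel 'o'. The stems whose last vowel is 'o' (disapzot → bedisapzotim, zofop → bezofopim, rovivoh → berovivohim) add be- … -im around the stem.
So sowfepzot → besowfepzotim.

besowfepzotim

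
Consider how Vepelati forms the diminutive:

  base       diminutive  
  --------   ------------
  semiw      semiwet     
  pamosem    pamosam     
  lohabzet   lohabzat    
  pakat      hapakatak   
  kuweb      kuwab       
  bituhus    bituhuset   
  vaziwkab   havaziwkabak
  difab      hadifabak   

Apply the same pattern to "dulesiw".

dulesiwet

"dulesiw" has last vowel 'i'. The one such stem in the data (semiw → semiwet) adds -et, so the same rule applies.
The other patterns: stems whose last vowel is 'e' change the last vowel to 'a'; stems whose last vowel is 'a' add ha- … -ak around the stem.
So dulesiw → dulesiwet.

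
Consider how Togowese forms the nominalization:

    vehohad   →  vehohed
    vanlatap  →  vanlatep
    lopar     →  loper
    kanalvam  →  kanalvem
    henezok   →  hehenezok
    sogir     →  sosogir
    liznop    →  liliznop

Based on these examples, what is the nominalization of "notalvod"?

lopar and sogir both end in -r yet inflect differently (loper, sosogir), so the final letter is not what conditions the rule; the last vowel is.
"notalvod" has last vowel 'o'. The stems whose last vowel is 'o' (henezok → hehenezok, liznop → liliznop) repeat the first consonant+vowel as a prefix.
The other pattern: stems whose last vowel is 'a' change the last vowel to 'e'.
So notalvod → nonotalvod.

nonotalvod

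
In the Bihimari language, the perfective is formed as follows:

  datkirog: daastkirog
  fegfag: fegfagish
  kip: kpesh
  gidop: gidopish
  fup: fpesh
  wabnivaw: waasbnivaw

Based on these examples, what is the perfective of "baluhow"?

baasluhow

fup and gidop both end in -p yet inflect differently (fpesh, gidopish), so the final letter is not what conditions the rule; the number of vowels is.
"baluhow" has 3 vowels. The stems with 3 vowels (wabnivaw → waasbnivaw, datkirog → daastkirog) insert -as- after the first vowel.
So baluhow → baasluhow.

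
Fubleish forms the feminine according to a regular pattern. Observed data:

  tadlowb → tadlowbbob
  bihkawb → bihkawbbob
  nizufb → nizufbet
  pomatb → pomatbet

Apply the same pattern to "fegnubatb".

fegnubatbet

"fegnubatb" has second-to-last letter 't'. The one such stem in the data (pomatb → pomatbet) adds -et, so the same rule applies.
So fegnubatb → fegnubatbet.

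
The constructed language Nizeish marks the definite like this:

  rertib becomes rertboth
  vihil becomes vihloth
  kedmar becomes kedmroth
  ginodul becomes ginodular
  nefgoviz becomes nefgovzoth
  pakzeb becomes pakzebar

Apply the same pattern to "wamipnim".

vihil and ginodul both end in -l yet inflect differently (vihloth, ginodular), so the final letter is not what conditions the rule; the last vowel is.
"wamipnim" has last vowel 'i'. The stems whose last vowel is 'i' (vihil → vihloth, rertib → rertboth, nefgoviz → nefgovzoth) delete the last vowel and add -oth.
So wamipnim → wamipnmoth.

wamipnmoth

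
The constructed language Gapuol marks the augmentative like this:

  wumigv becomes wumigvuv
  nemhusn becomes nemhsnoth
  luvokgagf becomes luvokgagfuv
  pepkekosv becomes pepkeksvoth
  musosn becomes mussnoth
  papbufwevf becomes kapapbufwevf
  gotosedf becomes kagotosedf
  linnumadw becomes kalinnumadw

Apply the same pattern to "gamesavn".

wumigv and pepkekosv both end in -v yet inflect differently (wumigvuv, pepkeksvoth), so the final letter is not what conditions the rule; the second-to-last letter is.
"gamesavn" has second-to-last letter 'v'. The one such stem in the data (papbufwevf → kapapbufwevf) adds the prefix ka-, so the same rule applies.
So gamesavn → kagamesavn.

kagamesavn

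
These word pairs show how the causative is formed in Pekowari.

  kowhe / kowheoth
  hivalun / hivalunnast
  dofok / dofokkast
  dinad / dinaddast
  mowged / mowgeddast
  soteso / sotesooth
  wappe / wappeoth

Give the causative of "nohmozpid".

"nohmozpid" ends in a consonant. The stems ending in a consonant (hivalun → hivalunnast, mowged → mowgeddast, dinad → dinaddast) double the final consonant and add -ast.
The other pattern: stems ending in a vowel add -oth.
So nohmozpid → nohmozpiddast.

nohmozpiddast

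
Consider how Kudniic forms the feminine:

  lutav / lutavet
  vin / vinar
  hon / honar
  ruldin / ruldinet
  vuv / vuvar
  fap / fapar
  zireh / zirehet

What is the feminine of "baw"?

bawar

ruldin and vin both end in -n yet inflect differently (ruldinet, vinar), so the final letter is not what conditions the rule; the number of vowels is.
"baw" has 1 vowel. The stems with 1 vowel (fap → fapar, vin → vinar, hon → honar) add -ar.
The other pattern: stems with 2 vowels add -et.
So baw → bawar.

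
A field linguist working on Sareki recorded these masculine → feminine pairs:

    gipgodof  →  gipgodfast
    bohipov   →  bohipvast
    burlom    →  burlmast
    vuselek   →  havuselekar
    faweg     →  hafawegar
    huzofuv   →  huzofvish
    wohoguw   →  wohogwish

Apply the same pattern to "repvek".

harepvekar

bohipov and huzofuv both end in -v yet inflect differently (bohipvast, huzofvish), so the final letter is not what conditions the rule; the last vowel is.
"repvek" has last vowel 'e'. The stems whose last vowel is 'e' (vuselek → havuselekar, faweg → hafawegar) add ha- … -ar around the stem.
The other patterns: stems whose last vowel is 'o' delete the last vowel and add -ast; stems whose last vowel is 'u' delete the last vowel and add -ish.
So repvek → harepvekar.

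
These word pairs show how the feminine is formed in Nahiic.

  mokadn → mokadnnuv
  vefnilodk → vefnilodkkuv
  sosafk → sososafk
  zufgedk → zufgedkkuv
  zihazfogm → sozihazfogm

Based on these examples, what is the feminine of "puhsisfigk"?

zufgedk and sosafk both end in -k yet inflect differently (zufgedkkuv, sososafk), so the final letter is not what conditions the rule; the second-to-last letter is.
"puhsisfigk" has second-to-last letter 'g'. The one such stem in the data (zihazfogm → sozihazfogm) adds the prefix so-, so the same rule applies.
So puhsisfigk → sopuhsisfigk.

sopuhsisfigk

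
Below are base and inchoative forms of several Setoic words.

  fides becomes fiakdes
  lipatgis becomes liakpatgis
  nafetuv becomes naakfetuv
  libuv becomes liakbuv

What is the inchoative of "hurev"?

huakrev

Every pair shown (fides → fiakdes, lipatgis → liakpatgis, nafetuv → naakfetuv, …) follows the same rule: insert -ak- after the first vowel.
So hurev → huakrev.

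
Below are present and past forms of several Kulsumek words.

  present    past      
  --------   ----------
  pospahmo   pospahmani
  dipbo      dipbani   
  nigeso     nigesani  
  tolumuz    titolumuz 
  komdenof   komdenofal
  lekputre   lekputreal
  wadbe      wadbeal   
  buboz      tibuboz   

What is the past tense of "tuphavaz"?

"tuphavaz" ends in -z. The stems ending in -z (buboz → tibuboz, tolumuz → titolumuz) add the prefix ti-.
So tuphavaz → tituphavaz.

tituphavaz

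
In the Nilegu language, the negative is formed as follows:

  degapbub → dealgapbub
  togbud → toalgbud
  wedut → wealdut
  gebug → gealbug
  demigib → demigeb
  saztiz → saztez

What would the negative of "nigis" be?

degapbub and demigib both end in -b yet inflect differently (dealgapbub, demigeb), so the final letter is not what conditions the rule; the last vowel is.
"nigis" has last vowel 'i'. The stems whose last vowel is 'i' (demigib → demigeb, saztiz → saztez) change the last vowel to 'e'.
The other pattern: stems whose last vowel is 'u' insert -al- after the first vowel.
So nigis → niges.

niges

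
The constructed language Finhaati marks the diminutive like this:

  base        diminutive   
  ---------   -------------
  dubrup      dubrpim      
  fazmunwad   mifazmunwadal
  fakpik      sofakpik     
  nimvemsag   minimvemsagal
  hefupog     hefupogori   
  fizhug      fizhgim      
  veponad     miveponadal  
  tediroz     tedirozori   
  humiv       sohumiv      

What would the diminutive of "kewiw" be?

"kewiw" has last vowel 'i'. The stems whose last vowel is 'i' (fakpik → sofakpik, humiv → sohumiv) add the prefix so-.
So kewiw → sokewiw.

sokewiw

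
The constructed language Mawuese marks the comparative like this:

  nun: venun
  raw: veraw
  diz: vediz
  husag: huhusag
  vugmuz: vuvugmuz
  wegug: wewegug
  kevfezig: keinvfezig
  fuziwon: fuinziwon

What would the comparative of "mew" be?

diz and vugmuz both end in -z yet inflect differently (vediz, vuvugmuz), so the final letter is not what conditions the rule; the number of vowels is.
"mew" has 1 vowel. The stems with 1 vowel (nun → venun, raw → veraw, diz → vediz) add the prefix ve-.
The other patterns: stems with 2 vowels repeat the first consonant+vowel as a prefix; stems with 3 vowels insert -in- after the first vowel.
So mew → vemew.

vemew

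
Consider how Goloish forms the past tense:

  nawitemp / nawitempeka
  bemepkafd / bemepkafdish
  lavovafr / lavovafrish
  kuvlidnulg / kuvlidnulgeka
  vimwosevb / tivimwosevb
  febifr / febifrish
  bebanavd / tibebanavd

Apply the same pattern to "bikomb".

"bikomb" has second-to-last letter 'm'. The one such stem in the data (nawitemp → nawitempeka) adds -eka, so the same rule applies.
The other patterns: stems whose second-to-last letter is 'f' add -ish; stems whose second-to-last letter is 'v' add the prefix ti-.
So bikomb → bikombeka.

bikombeka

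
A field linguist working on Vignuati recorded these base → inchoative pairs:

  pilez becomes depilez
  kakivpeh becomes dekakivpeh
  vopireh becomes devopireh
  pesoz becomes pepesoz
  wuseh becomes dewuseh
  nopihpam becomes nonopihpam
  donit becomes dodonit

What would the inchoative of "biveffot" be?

"biveffot" has last vowel 'o'. The one such stem in the data (pesoz → pepesoz) repeats the first consonant+vowel as a prefix (as do nopihpam, donit), so the same rule applies.
The other pattern: stems whose last vowel is 'e' add the prefix de-.
So biveffot → bibiveffot.

bibiveffot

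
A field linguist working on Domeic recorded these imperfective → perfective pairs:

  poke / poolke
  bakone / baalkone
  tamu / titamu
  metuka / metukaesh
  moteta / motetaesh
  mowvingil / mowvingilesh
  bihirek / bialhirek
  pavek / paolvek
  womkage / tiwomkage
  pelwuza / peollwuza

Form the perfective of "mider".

mideresh

metuka and pelwuza both end in -a yet inflect differently (metukaesh, peollwuza), so the final letter is not what conditions the rule; the first letter is.
"mider" begins with m-. The stems beginning with m- (metuka → metukaesh, moteta → motetaesh, mowvingil → mowvingilesh) add -esh.
So mider → mideresh.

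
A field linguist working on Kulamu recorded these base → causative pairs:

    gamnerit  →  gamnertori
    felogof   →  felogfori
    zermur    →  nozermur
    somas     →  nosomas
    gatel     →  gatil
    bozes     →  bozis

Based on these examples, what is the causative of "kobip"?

kobpori

somas and bozes both end in -s yet inflect differently (nosomas, bozis), so the final letter is not what conditions the rule; the last vowel is.
"kobip" has last vowel 'i'. The one such stem in the data (gamnerit → gamnertori) deletes the last vowel and adds -ori (as does felogof), so the same rule applies.
The other patterns: stems whose last vowel is 'a' or 'u' add the prefix no-; stems whose last vowel is 'e' change the last vowel to 'i'.
So kobip → kobpori.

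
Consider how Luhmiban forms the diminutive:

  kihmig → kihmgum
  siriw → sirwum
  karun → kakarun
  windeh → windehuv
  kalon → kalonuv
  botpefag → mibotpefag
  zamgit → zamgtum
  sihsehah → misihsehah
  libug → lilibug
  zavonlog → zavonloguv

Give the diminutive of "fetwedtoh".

fetwedtohuv

"fetwedtoh" has last vowel 'o'. The stems whose last vowel is 'o' (zavonlog → zavonloguv, kalon → kalonuv) add -uv.
So fetwedtoh → fetwedtohuv.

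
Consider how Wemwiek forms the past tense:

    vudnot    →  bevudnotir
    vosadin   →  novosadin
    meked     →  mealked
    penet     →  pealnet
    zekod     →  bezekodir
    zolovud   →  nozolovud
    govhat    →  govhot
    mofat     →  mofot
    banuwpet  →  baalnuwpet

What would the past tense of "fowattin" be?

meked and zolovud both end in -d yet inflect differently (mealked, nozolovud), so the final letter is not what conditions the rule; the last vowel is.
"fowattin" has last vowel 'i'. The one such stem in the data (vosadin → novosadin) adds the prefix no-, so the same rule applies.
The other patterns: stems whose last vowel is 'e' insert -al- after the first vowel; stems whose last vowel is 'o' add be- … -ir around the stem; stems whose last vowel is 'a' change the last vowel to 'o'.
So fowattin → nofowattin.

nofowattin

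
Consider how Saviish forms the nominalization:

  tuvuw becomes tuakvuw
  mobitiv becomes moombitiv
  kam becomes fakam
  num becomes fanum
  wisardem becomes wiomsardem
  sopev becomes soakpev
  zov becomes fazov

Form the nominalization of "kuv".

fakuv

zov and sopev both end in -v yet inflect differently (fazov, soakpev), so the final letter is not what conditions the rule; the number of vowels is.
"kuv" has 1 vowel. The stems with 1 vowel (kam → fakam, zov → fazov, num → fanum) add the prefix fa-.
The other patterns: stems with 2 vowels insert -ak- after the first vowel; stems with 3 vowels insert -om- after the first vowel.
So kuv → fakuv.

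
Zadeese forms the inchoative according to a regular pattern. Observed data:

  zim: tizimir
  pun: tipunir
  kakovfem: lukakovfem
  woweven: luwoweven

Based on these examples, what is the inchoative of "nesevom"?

lunesevom

zim and kakovfem both end in -m yet inflect differently (tizimir, lukakovfem), so the final letter is not what conditions the rule; the number of vowels is.
"nesevom" has 3 vowels. The stems with 3 vowels (kakovfem → lukakovfem, woweven → luwoweven) add the prefix lu-.
The other pattern: stems with 1 vowel add ti- … -ir around the stem.
So nesevom → lunesevom.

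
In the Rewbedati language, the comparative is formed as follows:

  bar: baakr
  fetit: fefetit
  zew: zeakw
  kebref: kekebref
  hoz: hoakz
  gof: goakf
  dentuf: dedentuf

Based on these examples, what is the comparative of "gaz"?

gaakz

kebref and gof both end in -f yet inflect differently (kekebref, goakf), so the final letter is not what conditions the rule; the number of vowels is.
"gaz" has 1 vowel. The stems with 1 vowel (bar → baakr, gof → goakf, zew → zeakw) insert -ak- after the first vowel.
So gaz → gaakz.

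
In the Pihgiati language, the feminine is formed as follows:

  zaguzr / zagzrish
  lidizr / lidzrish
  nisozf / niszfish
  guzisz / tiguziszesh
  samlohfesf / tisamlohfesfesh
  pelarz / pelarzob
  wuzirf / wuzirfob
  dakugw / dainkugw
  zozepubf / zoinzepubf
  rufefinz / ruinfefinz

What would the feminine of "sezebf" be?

nisozf and samlohfesf both end in -f yet inflect differently (niszfish, tisamlohfesfesh), so the final letter is not what conditions the rule; the second-to-last letter is.
"sezebf" has second-to-last letter 'b'. The one such stem in the data (zozepubf → zoinzepubf) inserts -in- after the first vowel (as do dakugw, rufefinz), so the same rule applies.
So sezebf → seinzebf.

seinzebf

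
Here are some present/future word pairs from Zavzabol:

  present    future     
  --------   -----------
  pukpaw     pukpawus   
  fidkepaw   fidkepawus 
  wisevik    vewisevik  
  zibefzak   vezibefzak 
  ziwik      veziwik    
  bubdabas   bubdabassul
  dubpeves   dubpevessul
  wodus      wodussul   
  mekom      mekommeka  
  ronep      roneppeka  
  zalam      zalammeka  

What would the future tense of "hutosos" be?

hutosossul

pukpaw and zibefzak both have last vowel 'a' yet inflect differently (pukpawus, vezibefzak), so the last vowel is not what conditions the rule; the final letter is.
"hutosos" ends in -s. The stems ending in -s (bubdabas → bubdabassul, dubpeves → dubpevessul, wodus → wodussul) double the final consonant and add -ul.
So hutosos → hutosossul.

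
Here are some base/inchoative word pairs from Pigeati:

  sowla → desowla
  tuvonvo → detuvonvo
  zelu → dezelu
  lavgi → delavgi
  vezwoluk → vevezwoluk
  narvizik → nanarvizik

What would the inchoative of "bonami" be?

zelu and vezwoluk both have last vowel 'u' yet inflect differently (dezelu, vevezwoluk), so the last vowel is not what conditions the rule; whether the stem ends in a vowel or a consonant is.
"bonami" ends in a vowel. The stems ending in a vowel (sowla → desowla, tuvonvo → detuvonvo, zelu → dezelu) add the prefix de-.
The other pattern: stems ending in a consonant repeat the first consonant+vowel as a prefix.
So bonami → debonami.

debonami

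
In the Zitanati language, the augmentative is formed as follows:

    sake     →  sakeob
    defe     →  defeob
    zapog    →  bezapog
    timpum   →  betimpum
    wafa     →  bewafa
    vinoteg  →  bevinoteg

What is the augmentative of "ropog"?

sake and vinoteg both have last vowel 'e' yet inflect differently (sakeob, bevinoteg), so the last vowel is not what conditions the rule; the final letter is.
"ropog" ends in -g. The stems ending in -g (zapog → bezapog, vinoteg → bevinoteg) add the prefix be-.
The other pattern: stems ending in -e add -ob.
So ropog → beropog.

beropog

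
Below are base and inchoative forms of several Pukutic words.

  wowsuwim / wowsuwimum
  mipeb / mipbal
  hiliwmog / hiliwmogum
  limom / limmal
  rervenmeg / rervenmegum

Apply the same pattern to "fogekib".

fogekibum

wowsuwim and limom both end in -m yet inflect differently (wowsuwimum, limmal), so the final letter is not what conditions the rule; the number of vowels is.
"fogekib" has 3 vowels. The stems with 3 vowels (rervenmeg → rervenmegum, wowsuwim → wowsuwimum, hiliwmog → hiliwmogum) add -um.
So fogekib → fogekibum.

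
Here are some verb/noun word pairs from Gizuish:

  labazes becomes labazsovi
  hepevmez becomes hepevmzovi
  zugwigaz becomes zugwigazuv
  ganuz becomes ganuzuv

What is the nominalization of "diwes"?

diwsovi

"diwes" has last vowel 'e'. The stems whose last vowel is 'e' (labazes → labazsovi, hepevmez → hepevmzovi) delete the last vowel and add -ovi.
The other pattern: stems whose last vowel is 'a' or 'u' add -uv.
So diwes → diwsovi.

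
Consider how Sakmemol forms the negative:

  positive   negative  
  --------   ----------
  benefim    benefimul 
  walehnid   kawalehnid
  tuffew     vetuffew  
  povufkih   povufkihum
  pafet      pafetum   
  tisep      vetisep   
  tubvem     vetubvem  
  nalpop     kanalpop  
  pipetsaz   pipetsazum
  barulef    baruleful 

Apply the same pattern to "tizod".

vetizod

"tizod" begins with t-. The stems beginning with t- (tubvem → vetubvem, tisep → vetisep, tuffew → vetuffew) add the prefix ve-.
The other patterns: stems beginning with p- add -um; stems beginning with b- add -ul; stems beginning with n- or w- add the prefix ka-.
So tizod → vetizod.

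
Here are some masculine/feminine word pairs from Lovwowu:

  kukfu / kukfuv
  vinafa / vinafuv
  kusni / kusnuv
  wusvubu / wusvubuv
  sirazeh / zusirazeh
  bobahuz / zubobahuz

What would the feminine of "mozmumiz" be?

"mozmumiz" ends in a consonant. The stems ending in a consonant (sirazeh → zusirazeh, bobahuz → zubobahuz) add the prefix zu-.
The other pattern: stems ending in a vowel drop the final letter and add -uv.
So mozmumiz → zumozmumiz.

zumozmumiz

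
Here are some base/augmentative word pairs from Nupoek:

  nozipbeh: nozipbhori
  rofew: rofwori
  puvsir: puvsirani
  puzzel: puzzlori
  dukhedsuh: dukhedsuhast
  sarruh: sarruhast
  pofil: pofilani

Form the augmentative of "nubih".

"nubih" has last vowel 'i'. The stems whose last vowel is 'i' (pofil → pofilani, puvsir → puvsirani) add -ani.
The other patterns: stems whose last vowel is 'u' add -ast; stems whose last vowel is 'e' delete the last vowel and add -ori.
So nubih → nubihani.

nubihani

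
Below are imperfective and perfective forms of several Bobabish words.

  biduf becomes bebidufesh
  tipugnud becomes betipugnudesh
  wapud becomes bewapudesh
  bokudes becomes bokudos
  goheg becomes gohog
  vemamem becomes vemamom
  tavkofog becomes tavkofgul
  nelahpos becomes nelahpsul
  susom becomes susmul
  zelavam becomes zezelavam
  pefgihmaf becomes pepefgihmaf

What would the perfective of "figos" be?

figsul

goheg and tavkofog both end in -g yet inflect differently (gohog, tavkofgul), so the final letter is not what conditions the rule; the last vowel is.
"figos" has last vowel 'o'. The stems whose last vowel is 'o' (tavkofog → tavkofgul, nelahpos → nelahpsul, susom → susmul) delete the last vowel and add -ul.
The other patterns: stems whose last vowel is 'u' add be- … -esh around the stem; stems whose last vowel is 'e' change the last vowel to 'o'; stems whose last vowel is 'a' repeat the first consonant+vowel as a prefix.
So figos → figsul.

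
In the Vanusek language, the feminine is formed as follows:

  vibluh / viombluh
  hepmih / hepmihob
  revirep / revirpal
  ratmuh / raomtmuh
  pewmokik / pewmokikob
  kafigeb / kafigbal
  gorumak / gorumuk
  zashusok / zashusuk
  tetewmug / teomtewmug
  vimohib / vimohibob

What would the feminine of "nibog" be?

nibug

vimohib and kafigeb both end in -b yet inflect differently (vimohibob, kafigbal), so the final letter is not what conditions the rule; the last vowel is.
"nibog" has last vowel 'o'. The one such stem in the data (zashusok → zashusuk) changes the last vowel to 'u' (as does gorumak), so the same rule applies.
The other patterns: stems whose last vowel is 'i' add -ob; stems whose last vowel is 'e' delete the last vowel and add -al; stems whose last vowel is 'u' insert -om- after the first vowel.
So nibog → nibug.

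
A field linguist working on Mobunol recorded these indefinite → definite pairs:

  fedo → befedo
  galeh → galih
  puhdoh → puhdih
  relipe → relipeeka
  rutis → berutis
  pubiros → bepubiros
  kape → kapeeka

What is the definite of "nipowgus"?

pubiros and puhdoh both have last vowel 'o' yet inflect differently (bepubiros, puhdih), so the last vowel is not what conditions the rule; the final letter is.
"nipowgus" ends in -s. The stems ending in -s (rutis → berutis, pubiros → bepubiros) add the prefix be-.
So nipowgus → benipowgus.

benipowgus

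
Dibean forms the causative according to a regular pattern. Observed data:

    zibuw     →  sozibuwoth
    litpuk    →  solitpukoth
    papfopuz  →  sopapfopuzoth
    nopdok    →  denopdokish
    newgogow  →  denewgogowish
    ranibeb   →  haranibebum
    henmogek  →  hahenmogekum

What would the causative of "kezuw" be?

sokezuwoth

"kezuw" has last vowel 'u'. The stems whose last vowel is 'u' (zibuw → sozibuwoth, litpuk → solitpukoth, papfopuz → sopapfopuzoth) add so- … -oth around the stem.
The other patterns: stems whose last vowel is 'o' add de- … -ish around the stem; stems whose last vowel is 'e' add ha- … -um around the stem.
So kezuw → sokezuwoth.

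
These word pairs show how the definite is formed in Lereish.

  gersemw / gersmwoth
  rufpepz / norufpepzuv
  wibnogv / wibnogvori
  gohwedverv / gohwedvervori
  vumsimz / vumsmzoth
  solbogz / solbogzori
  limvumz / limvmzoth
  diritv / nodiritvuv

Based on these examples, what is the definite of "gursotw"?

solbogz and limvumz both end in -z yet inflect differently (solbogzori, limvmzoth), so the final letter is not what conditions the rule; the second-to-last letter is.
"gursotw" has second-to-last letter 't'. The one such stem in the data (diritv → nodiritvuv) adds no- … -uv around the stem, so the same rule applies.
So gursotw → nogursotwuv.

nogursotwuv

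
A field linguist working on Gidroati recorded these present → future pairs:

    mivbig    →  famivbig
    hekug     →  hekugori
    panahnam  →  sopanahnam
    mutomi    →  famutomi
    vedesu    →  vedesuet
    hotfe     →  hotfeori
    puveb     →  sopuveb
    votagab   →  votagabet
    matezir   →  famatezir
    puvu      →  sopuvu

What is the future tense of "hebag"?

hebagori

"hebag" begins with h-. The stems beginning with h- (hotfe → hotfeori, hekug → hekugori) add -ori.
So hebag → hebagori.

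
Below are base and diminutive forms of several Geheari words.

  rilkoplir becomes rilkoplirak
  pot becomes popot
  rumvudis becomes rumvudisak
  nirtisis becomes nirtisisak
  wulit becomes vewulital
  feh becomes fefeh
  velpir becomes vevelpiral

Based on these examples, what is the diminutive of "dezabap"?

dezabapak

"dezabap" has 3 vowels. The stems with 3 vowels (rilkoplir → rilkoplirak, nirtisis → nirtisisak, rumvudis → rumvudisak) add -ak.
So dezabap → dezabapak.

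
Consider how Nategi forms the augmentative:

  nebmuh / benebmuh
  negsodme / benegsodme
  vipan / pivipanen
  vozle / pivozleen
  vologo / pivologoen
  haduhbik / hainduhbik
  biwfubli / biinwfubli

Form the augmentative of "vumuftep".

pivumuftepen

negsodme and vozle both end in -e yet inflect differently (benegsodme, pivozleen), so the final letter is not what conditions the rule; the first letter is.
"vumuftep" begins with v-. The stems beginning with v- (vipan → pivipanen, vozle → pivozleen, vologo → pivologoen) add pi- … -en around the stem.
So vumuftep → pivumuftepen.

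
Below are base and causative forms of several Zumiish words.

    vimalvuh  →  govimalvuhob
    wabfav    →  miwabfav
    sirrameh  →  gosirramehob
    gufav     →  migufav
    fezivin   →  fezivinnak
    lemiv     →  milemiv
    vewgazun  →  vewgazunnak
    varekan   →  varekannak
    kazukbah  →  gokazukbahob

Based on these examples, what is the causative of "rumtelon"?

kazukbah and varekan both have last vowel 'a' yet inflect differently (gokazukbahob, varekannak), so the last vowel is not what conditions the rule; the final letter is.
"rumtelon" ends in -n. The stems ending in -n (varekan → varekannak, fezivin → fezivinnak, vewgazun → vewgazunnak) double the final consonant and add -ak.
The other patterns: stems ending in -h add go- … -ob around the stem; stems ending in -v add the prefix mi-.
So rumtelon → rumtelonnak.

rumtelonnak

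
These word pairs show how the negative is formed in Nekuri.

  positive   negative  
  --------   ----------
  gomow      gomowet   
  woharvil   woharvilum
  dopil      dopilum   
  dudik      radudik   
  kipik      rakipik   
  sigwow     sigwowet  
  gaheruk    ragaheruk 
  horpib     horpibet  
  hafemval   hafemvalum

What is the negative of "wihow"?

horpib and dopil both have last vowel 'i' yet inflect differently (horpibet, dopilum), so the last vowel is not what conditions the rule; the final letter is.
"wihow" ends in -w. The stems ending in -w (sigwow → sigwowet, gomow → gomowet) add -et.
So wihow → wihowet.

wihowet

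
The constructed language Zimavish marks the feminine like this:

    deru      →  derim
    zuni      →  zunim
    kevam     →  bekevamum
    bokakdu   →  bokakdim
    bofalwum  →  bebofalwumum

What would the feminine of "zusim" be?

bezusimum

"zusim" ends in a consonant. The stems ending in a consonant (kevam → bekevamum, bofalwum → bebofalwumum) add be- … -um around the stem.
The other pattern: stems ending in a vowel drop the final letter and add -im.
So zusim → bezusimum.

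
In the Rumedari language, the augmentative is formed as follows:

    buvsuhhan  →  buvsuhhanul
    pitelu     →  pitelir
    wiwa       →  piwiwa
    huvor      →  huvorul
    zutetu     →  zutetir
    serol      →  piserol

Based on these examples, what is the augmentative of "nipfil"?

pinipfil

huvor and serol both have last vowel 'o' yet inflect differently (huvorul, piserol), so the last vowel is not what conditions the rule; the final letter is.
"nipfil" ends in -l. The one such stem in the data (serol → piserol) adds the prefix pi-, so the same rule applies.
So nipfil → pinipfil.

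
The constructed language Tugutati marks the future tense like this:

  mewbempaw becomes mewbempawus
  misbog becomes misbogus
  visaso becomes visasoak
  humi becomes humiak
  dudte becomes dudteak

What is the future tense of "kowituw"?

kowituwus

misbog and visaso both have last vowel 'o' yet inflect differently (misbogus, visasoak), so the last vowel is not what conditions the rule; whether the stem ends in a vowel or a consonant is.
"kowituw" ends in a consonant. The stems ending in a consonant (mewbempaw → mewbempawus, misbog → misbogus) add -us.
The other pattern: stems ending in a vowel add -ak.
So kowituw → kowituwus.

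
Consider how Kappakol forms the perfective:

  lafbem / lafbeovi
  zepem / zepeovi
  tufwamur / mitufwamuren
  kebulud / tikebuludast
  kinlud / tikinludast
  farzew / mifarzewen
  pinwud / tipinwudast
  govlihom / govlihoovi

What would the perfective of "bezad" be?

lafbem and farzew both have last vowel 'e' yet inflect differently (lafbeovi, mifarzewen), so the last vowel is not what conditions the rule; the final letter is.
"bezad" ends in -d. The stems ending in -d (kinlud → tikinludast, kebulud → tikebuludast, pinwud → tipinwudast) add ti- … -ast around the stem.
The other patterns: stems ending in -m drop the final letter and add -ovi; stems ending in -r or -w add mi- … -en around the stem.
So bezad → tibezadast.

tibezadast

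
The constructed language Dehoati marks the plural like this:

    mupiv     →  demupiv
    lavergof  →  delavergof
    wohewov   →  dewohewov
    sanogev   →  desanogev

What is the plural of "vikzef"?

Every pair shown (mupiv → demupiv, lavergof → delavergof, wohewov → dewohewov, …) follows the same rule: add the prefix de-.
So vikzef → devikzef.

devikzef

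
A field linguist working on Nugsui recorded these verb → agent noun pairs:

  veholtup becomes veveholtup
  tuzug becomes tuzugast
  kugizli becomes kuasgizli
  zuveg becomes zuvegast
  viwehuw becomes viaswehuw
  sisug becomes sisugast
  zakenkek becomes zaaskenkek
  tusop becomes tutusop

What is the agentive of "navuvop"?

nanavuvop

"navuvop" ends in -p. The stems ending in -p (veholtup → veveholtup, tusop → tutusop) repeat the first consonant+vowel as a prefix.
The other patterns: stems ending in -g add -ast; stems ending in -i, -k or -w insert -as- after the first vowel.
So navuvop → nanavuvop.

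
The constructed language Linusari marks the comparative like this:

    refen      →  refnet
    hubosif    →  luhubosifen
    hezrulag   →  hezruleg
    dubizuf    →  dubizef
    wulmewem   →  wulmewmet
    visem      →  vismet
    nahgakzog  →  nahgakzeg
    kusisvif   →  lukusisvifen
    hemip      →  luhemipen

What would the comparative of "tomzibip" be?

lutomzibipen

"tomzibip" has last vowel 'i'. The stems whose last vowel is 'i' (hemip → luhemipen, hubosif → luhubosifen, kusisvif → lukusisvifen) add lu- … -en around the stem.
So tomzibip → lutomzibipen.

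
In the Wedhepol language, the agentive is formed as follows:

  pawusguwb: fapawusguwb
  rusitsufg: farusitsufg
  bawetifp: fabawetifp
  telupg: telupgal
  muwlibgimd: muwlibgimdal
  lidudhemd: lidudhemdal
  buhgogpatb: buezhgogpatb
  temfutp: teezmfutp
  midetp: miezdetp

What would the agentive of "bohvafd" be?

fabohvafd

rusitsufg and telupg both end in -g yet inflect differently (farusitsufg, telupgal), so the final letter is not what conditions the rule; the second-to-last letter is.
"bohvafd" has second-to-last letter 'f'. The stems whose second-to-last letter is 'f' (rusitsufg → farusitsufg, bawetifp → fabawetifp) add the prefix fa-.
The other patterns: stems whose second-to-last letter is 'm' or 'p' add -al; stems whose second-to-last letter is 't' insert -ez- after the first vowel.
So bohvafd → fabohvafd.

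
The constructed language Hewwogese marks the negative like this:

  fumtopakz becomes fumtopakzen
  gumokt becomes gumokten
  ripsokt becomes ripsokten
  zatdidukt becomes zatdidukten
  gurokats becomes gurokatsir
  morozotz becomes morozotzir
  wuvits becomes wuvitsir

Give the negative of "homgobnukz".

fumtopakz and morozotz both end in -z yet inflect differently (fumtopakzen, morozotzir), so the final letter is not what conditions the rule; the second-to-last letter is.
"homgobnukz" has second-to-last letter 'k'. The stems whose second-to-last letter is 'k' (fumtopakz → fumtopakzen, gumokt → gumokten, ripsokt → ripsokten) add -en.
So homgobnukz → homgobnukzen.

homgobnukzen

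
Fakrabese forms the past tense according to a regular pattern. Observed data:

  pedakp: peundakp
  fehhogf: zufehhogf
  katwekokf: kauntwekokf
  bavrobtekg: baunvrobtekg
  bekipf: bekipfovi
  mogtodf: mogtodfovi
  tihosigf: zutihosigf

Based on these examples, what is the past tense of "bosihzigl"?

zubosihzigl

katwekokf and fehhogf both end in -f yet inflect differently (kauntwekokf, zufehhogf), so the final letter is not what conditions the rule; the second-to-last letter is.
"bosihzigl" has second-to-last letter 'g'. The stems whose second-to-last letter is 'g' (fehhogf → zufehhogf, tihosigf → zutihosigf) add the prefix zu-.
The other patterns: stems whose second-to-last letter is 'k' insert -un- after the first vowel; stems whose second-to-last letter is 'd' or 'p' add -ovi.
So bosihzigl → zubosihzigl.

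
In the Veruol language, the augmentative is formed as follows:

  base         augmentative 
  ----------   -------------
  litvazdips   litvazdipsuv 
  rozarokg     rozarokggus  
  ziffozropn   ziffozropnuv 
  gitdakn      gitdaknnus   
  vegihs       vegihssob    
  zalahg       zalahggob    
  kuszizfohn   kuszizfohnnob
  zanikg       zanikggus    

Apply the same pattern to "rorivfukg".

rorivfukggus

"rorivfukg" has second-to-last letter 'k'. The stems whose second-to-last letter is 'k' (gitdakn → gitdaknnus, zanikg → zanikggus, rozarokg → rozarokggus) double the final consonant and add -us.
So rorivfukg → rorivfukggus.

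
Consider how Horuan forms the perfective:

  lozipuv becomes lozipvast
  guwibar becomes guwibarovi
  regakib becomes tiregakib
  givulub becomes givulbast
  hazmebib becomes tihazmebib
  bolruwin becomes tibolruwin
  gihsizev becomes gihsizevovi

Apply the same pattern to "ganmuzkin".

"ganmuzkin" has last vowel 'i'. The stems whose last vowel is 'i' (hazmebib → tihazmebib, bolruwin → tibolruwin, regakib → tiregakib) add the prefix ti-.
The other patterns: stems whose last vowel is 'a' or 'e' add -ovi; stems whose last vowel is 'u' delete the last vowel and add -ast.
So ganmuzkin → tiganmuzkin.

tiganmuzkin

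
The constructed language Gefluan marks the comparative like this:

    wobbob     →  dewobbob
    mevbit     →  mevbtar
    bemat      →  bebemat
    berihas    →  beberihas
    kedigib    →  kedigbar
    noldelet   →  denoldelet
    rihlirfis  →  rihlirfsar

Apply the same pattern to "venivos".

devenivos

rihlirfis and berihas both end in -s yet inflect differently (rihlirfsar, beberihas), so the final letter is not what conditions the rule; the last vowel is.
"venivos" has last vowel 'o'. The one such stem in the data (wobbob → dewobbob) adds the prefix de-, so the same rule applies.
So venivos → devenivos.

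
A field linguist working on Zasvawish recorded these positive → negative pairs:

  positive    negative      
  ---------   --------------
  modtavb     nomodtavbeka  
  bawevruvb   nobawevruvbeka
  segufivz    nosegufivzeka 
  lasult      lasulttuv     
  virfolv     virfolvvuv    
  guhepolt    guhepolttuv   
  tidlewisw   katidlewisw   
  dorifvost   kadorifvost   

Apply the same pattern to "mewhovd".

nomewhovdeka

lasult and dorifvost both end in -t yet inflect differently (lasulttuv, kadorifvost), so the final letter is not what conditions the rule; the second-to-last letter is.
"mewhovd" has second-to-last letter 'v'. The stems whose second-to-last letter is 'v' (modtavb → nomodtavbeka, bawevruvb → nobawevruvbeka, segufivz → nosegufivzeka) add no- … -eka around the stem.
The other patterns: stems whose second-to-last letter is 'l' double the final consonant and add -uv; stems whose second-to-last letter is 's' add the prefix ka-.
So mewhovd → nomewhovdeka.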